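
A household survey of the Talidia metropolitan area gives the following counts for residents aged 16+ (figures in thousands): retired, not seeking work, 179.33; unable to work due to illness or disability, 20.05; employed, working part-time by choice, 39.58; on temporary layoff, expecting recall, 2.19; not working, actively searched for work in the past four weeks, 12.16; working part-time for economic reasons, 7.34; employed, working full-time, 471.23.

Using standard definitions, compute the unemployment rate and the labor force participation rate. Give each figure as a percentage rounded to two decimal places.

Employed = 39.58 + 7.34 + 471.23 = 518.15 thousand (anyone who worked, including part-time for economic reasons, counts as employed).
Unemployed = 2.19 + 12.16 = 14.35 thousand (jobless and actively searching, or on temporary layoff).
Labor force = 518.15 + 14.35 = 532.50 thousand.
Not in labor force = 179.33 + 20.05 = 199.38 thousand (those not working and not actively searching are outside the labor force).
Civilian working-age population = 532.50 + 199.38 = 731.88 thousand.
Unemployment rate = 14.35 / 532.50 = 2.69%.
Labor force participation rate = 532.50 / 731.88 = 72.76%.

Unemployment rate ≈ 2.69%; labor force participation rate ≈ 72.76%.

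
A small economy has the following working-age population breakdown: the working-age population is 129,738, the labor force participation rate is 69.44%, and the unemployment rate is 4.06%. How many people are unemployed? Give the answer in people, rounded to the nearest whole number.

Labor force = 0.6944 × 129,738 = 90,090.
Unemployed = 0.0406 × 90,090 ≈ 3,658.

About 3,658 are unemployed.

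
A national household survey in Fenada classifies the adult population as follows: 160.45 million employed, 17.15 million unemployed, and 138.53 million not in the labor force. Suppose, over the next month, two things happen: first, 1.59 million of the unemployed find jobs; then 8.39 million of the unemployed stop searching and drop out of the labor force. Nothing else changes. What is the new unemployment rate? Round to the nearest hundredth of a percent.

Initially, labor force = 160.45 + 17.15 = 177.60 million, so u = 17.15/177.60 = 9.66%.
After the first change, unemployed falls and employed rises by 1.59; labor force unchanged → E = 162.04, U = 15.56, labor force = 177.60 million.
After the second change, unemployed and labor force both fall by 8.39 → E = 162.04, U = 7.17, labor force = 169.21 million.
New unemployment rate = 7.17 / 169.21 = 4.24%.

New unemployment rate ≈ 4.24%.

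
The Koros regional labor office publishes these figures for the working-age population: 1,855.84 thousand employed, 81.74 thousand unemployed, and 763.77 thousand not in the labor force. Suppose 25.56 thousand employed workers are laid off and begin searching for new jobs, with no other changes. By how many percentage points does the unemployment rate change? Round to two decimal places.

The unemployment rate changes by +1.32 percentage points.

Initially, labor force = 1,855.84 + 81.74 = 1,937.58 thousand, so u = 81.74/1,937.58 = 4.22%.
After the change, employed falls and unemployed rises by 25.56; labor force unchanged → E = 1,830.28, U = 107.30, labor force = 1,937.58 thousand.
New unemployment rate = 107.30 / 1,937.58 = 5.54%.
Change = 5.54% − 4.22% = +1.32 percentage points.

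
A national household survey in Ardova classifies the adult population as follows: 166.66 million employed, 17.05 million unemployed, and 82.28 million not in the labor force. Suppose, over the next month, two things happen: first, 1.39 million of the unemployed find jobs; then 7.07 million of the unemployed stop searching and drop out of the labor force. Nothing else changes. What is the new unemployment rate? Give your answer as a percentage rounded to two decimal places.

Initially, labor force = 166.66 + 17.05 = 183.71 million, so u = 17.05/183.71 = 9.28%.
After the first change, unemployed falls and employed rises by 1.39; labor force unchanged → E = 168.05, U = 15.66, labor force = 183.71 million.
After the second change, unemployed and labor force both fall by 7.07 → E = 168.05, U = 8.59, labor force = 176.64 million.
New unemployment rate = 8.59 / 176.64 = 4.86%.

New unemployment rate ≈ 4.86%.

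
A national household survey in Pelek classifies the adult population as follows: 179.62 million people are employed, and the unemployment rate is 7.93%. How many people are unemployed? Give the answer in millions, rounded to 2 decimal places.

About 15.47 million are unemployed.

Let U be the number unemployed. The labor force is E + U, and U/(E+U) = 0.0793.
So U = 0.0793 × 179.62 / (1 − 0.0793) = 14.2439 / 0.9207 ≈ 15.47 million.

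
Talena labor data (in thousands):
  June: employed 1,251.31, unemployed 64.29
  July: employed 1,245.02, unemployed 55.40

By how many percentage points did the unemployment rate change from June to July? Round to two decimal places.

June: labor force = 1,251.31 + 64.29 = 1,315.60; u = 64.29/1,315.60 = 4.89%.
July: labor force = 1,245.02 + 55.40 = 1,300.42; u = 55.40/1,300.42 = 4.26%.
Change = 4.26% − 4.89% = −0.63 pp.

The unemployment rate changed by −0.63 percentage points.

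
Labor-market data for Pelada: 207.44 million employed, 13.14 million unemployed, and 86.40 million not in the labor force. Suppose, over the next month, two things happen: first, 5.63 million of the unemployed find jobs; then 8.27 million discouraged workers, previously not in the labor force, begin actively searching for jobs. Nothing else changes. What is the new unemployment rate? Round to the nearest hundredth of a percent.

Initially, labor force = 207.44 + 13.14 = 220.58 million, so u = 13.14/220.58 = 5.96%.
After the first change, unemployed falls and employed rises by 5.63; labor force unchanged → E = 213.07, U = 7.51, labor force = 220.58 million.
After the second change, unemployed and labor force both rise by 8.27 → E = 213.07, U = 15.78, labor force = 228.85 million.
New unemployment rate = 15.78 / 228.85 = 6.90%.

New unemployment rate ≈ 6.90%.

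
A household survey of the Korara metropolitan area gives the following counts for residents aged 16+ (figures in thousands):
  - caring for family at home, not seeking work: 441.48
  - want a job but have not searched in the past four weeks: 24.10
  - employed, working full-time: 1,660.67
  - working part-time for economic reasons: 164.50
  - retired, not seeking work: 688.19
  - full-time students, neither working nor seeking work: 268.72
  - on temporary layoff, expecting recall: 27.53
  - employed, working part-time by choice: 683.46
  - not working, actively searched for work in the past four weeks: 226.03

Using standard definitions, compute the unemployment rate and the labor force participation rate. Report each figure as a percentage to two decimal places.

Employed = 1,660.67 + 164.50 + 683.46 = 2,508.63 thousand (anyone who worked, including part-time for economic reasons, counts as employed).
Unemployed = 27.53 + 226.03 = 253.56 thousand (jobless and actively searching, or on temporary layoff).
Labor force = 2,508.63 + 253.56 = 2,762.19 thousand.
Not in labor force = 441.48 + 24.10 + 688.19 + 268.72 = 1,422.49 thousand (those not working and not actively searching are outside the labor force — including those who want a job but have given up searching).
Civilian working-age population = 2,762.19 + 1,422.49 = 4,184.68 thousand.
Unemployment rate = 253.56 / 2,762.19 = 9.18%.
Labor force participation rate = 2,762.19 / 4,184.68 = 66.01%.

Unemployment rate ≈ 9.18%; labor force participation rate ≈ 66.01%.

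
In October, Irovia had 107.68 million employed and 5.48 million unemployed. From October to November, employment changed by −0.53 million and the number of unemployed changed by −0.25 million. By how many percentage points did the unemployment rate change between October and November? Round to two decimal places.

October: labor force = 107.68 + 5.48 = 113.16; u = 5.48/113.16 = 4.84%.
November: labor force = 107.15 + 5.23 = 112.38; u = 5.23/112.38 = 4.65%.
Change = 4.65% − 4.84% = −0.19 pp.

The unemployment rate changed by −0.19 percentage points.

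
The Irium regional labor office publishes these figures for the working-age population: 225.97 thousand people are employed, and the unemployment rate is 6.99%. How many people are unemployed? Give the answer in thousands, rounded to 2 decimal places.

About 16.98 thousand are unemployed.

Let U be the number unemployed. The labor force is E + U, and U/(E+U) = 0.0699.
So U = 0.0699 × 225.97 / (1 − 0.0699) = 15.7953 / 0.9301 ≈ 16.98 thousand.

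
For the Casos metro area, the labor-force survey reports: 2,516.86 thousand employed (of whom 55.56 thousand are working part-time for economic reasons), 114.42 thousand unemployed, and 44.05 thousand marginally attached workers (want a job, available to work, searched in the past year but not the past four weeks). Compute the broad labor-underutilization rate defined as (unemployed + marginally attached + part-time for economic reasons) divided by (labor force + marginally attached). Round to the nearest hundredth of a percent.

Broad underutilization rate ≈ 8.00%.

Labor force = 2,516.86 + 114.42 = 2,631.28 thousand.
Numerator = 114.42 + 44.05 + 55.56 = 214.03 thousand.
Denominator = 2,631.28 + 44.05 = 2,675.33 thousand.
Broad rate = 214.03 / 2,675.33 = 8.00%.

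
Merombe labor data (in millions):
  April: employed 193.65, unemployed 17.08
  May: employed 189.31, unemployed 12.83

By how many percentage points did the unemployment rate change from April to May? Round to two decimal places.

April: labor force = 193.65 + 17.08 = 210.73; u = 17.08/210.73 = 8.11%.
May: labor force = 189.31 + 12.83 = 202.14; u = 12.83/202.14 = 6.35%.
Change = 6.35% − 8.11% = −1.76 pp.

The unemployment rate changed by −1.76 percentage points.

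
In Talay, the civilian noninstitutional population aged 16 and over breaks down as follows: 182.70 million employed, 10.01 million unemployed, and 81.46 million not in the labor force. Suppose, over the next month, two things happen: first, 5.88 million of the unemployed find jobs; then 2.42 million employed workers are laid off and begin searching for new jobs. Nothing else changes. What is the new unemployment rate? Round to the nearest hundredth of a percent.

Initially, labor force = 182.70 + 10.01 = 192.71 million, so u = 10.01/192.71 = 5.19%.
After the first change, unemployed falls and employed rises by 5.88; labor force unchanged → E = 188.58, U = 4.13, labor force = 192.71 million.
After the second change, employed falls and unemployed rises by 2.42; labor force unchanged → E = 186.16, U = 6.55, labor force = 192.71 million.
New unemployment rate = 6.55 / 192.71 = 3.40%.

New unemployment rate ≈ 3.40%.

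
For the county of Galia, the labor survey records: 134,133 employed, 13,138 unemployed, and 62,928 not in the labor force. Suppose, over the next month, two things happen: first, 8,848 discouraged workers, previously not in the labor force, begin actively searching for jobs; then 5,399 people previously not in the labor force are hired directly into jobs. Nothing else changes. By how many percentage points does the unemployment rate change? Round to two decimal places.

The unemployment rate changes by +4.69 percentage points.

Initially, labor force = 134,133 + 13,138 = 147,271, so u = 13,138/147,271 = 8.92%.
After the first change, unemployed and labor force both rise by 8,848 → E = 134,133, U = 21,986, labor force = 156,119.
After the second change, employed and labor force both rise by 5,399; unemployed unchanged → E = 139,532, U = 21,986, labor force = 161,518.
New unemployment rate = 21,986 / 161,518 = 13.61%.
Change = 13.61% − 8.92% = +4.69 percentage points.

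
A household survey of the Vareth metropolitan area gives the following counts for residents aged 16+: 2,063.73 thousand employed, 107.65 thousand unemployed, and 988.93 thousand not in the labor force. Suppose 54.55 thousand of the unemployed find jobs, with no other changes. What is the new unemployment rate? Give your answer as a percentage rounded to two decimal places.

Initially, labor force = 2,063.73 + 107.65 = 2,171.38 thousand, so u = 107.65/2,171.38 = 4.96%.
After the change, unemployed falls and employed rises by 54.55; labor force unchanged → E = 2,118.28, U = 53.10, labor force = 2,171.38 thousand.
New unemployment rate = 53.10 / 2,171.38 = 2.45%.

New unemployment rate ≈ 2.45%.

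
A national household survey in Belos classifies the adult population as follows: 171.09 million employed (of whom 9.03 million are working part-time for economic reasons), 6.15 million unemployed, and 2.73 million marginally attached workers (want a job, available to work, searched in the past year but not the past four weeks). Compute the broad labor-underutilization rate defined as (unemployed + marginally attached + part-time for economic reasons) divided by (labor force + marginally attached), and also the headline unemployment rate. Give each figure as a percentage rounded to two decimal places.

Labor force = 171.09 + 6.15 = 177.24 million.
Numerator = 6.15 + 2.73 + 9.03 = 17.91 million.
Denominator = 177.24 + 2.73 = 179.97 million.
Broad rate = 17.91 / 179.97 = 9.95%.
Headline unemployment rate = 6.15 / 177.24 = 3.47%.

Broad underutilization rate ≈ 9.95%; headline unemployment rate ≈ 3.47%.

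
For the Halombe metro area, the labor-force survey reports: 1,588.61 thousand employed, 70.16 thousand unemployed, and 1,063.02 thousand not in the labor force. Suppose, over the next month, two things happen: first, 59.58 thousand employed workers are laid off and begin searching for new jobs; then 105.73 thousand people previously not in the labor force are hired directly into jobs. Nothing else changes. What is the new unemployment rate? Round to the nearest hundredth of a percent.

Initially, labor force = 1,588.61 + 70.16 = 1,658.77 thousand, so u = 70.16/1,658.77 = 4.23%.
After the first change, employed falls and unemployed rises by 59.58; labor force unchanged → E = 1,529.03, U = 129.74, labor force = 1,658.77 thousand.
After the second change, employed and labor force both rise by 105.73; unemployed unchanged → E = 1,634.76, U = 129.74, labor force = 1,764.50 thousand.
New unemployment rate = 129.74 / 1,764.50 = 7.35%.

New unemployment rate ≈ 7.35%.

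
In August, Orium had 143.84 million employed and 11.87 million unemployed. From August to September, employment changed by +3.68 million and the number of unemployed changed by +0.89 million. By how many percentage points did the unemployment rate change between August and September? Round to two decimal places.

The unemployment rate changed by +0.34 percentage points.

August: labor force = 143.84 + 11.87 = 155.71; u = 11.87/155.71 = 7.62%.
September: labor force = 147.52 + 12.76 = 160.28; u = 12.76/160.28 = 7.96%.
Change = 7.96% − 7.62% = +0.34 pp.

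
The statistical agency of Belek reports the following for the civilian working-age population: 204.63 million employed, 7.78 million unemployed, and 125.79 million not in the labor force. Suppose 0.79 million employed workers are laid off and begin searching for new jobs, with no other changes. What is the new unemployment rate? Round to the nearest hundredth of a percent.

Initially, labor force = 204.63 + 7.78 = 212.41 million, so u = 7.78/212.41 = 3.66%.
After the change, employed falls and unemployed rises by 0.79; labor force unchanged → E = 203.84, U = 8.57, labor force = 212.41 million.
New unemployment rate = 8.57 / 212.41 = 4.03%.

New unemployment rate ≈ 4.03%.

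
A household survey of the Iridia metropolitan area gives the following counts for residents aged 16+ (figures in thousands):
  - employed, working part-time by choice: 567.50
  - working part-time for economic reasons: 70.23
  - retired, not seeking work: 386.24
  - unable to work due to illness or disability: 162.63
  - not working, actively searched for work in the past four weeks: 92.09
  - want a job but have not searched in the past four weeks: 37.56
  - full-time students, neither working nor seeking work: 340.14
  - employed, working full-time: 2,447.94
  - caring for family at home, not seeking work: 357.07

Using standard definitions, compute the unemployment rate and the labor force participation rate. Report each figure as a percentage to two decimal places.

Unemployment rate ≈ 2.90%; labor force participation rate ≈ 71.23%.

Employed = 567.50 + 70.23 + 2,447.94 = 3,085.67 thousand (anyone who worked, including part-time for economic reasons, counts as employed).
Unemployed = 92.09 thousand.
Labor force = 3,085.67 + 92.09 = 3,177.76 thousand.
Not in labor force = 386.24 + 162.63 + 37.56 + 340.14 + 357.07 = 1,283.64 thousand (those not working and not actively searching are outside the labor force — including those who want a job but have given up searching).
Civilian working-age population = 3,177.76 + 1,283.64 = 4,461.40 thousand.
Unemployment rate = 92.09 / 3,177.76 = 2.90%.
Labor force participation rate = 3,177.76 / 4,461.40 = 71.23%.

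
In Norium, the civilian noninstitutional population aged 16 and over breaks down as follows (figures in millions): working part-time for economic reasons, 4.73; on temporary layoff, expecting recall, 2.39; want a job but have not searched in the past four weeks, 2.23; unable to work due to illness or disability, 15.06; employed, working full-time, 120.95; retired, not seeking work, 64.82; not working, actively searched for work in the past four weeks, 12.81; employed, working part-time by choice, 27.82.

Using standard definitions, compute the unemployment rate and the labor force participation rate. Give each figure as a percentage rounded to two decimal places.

Employed = 4.73 + 120.95 + 27.82 = 153.50 million (anyone who worked, including part-time for economic reasons, counts as employed).
Unemployed = 2.39 + 12.81 = 15.20 million (jobless and actively searching, or on temporary layoff).
Labor force = 153.50 + 15.20 = 168.70 million.
Not in labor force = 2.23 + 15.06 + 64.82 = 82.11 million (those not working and not actively searching are outside the labor force — including those who want a job but have given up searching).
Civilian working-age population = 168.70 + 82.11 = 250.81 million.
Unemployment rate = 15.20 / 168.70 = 9.01%.
Labor force participation rate = 168.70 / 250.81 = 67.26%.

Unemployment rate ≈ 9.01%; labor force participation rate ≈ 67.26%.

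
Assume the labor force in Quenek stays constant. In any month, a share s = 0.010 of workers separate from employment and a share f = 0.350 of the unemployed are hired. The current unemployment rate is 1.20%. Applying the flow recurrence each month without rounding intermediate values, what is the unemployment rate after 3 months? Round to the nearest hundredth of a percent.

Unemployment rate after three months ≈ 2.36%.

With a fixed labor force, u_{t+1} = u_t + s·(1−u_t) − f·u_t = u_t·(1−s−f) + s.
Here 1−s−f = 0.640 and s = 0.010.
u_1 = 0.012000 × 0.640 + 0.010 = 0.017680.
u_2 = 0.017680 × 0.640 + 0.010 = 0.021315.
u_3 = 0.021315 × 0.640 + 0.010 = 0.023642.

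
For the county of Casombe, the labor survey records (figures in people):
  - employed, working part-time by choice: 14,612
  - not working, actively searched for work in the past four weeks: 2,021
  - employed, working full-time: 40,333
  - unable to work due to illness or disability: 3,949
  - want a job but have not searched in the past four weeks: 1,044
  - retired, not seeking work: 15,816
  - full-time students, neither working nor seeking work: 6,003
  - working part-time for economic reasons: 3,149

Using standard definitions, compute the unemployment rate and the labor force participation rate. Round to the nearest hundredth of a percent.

Unemployment rate ≈ 3.36%; labor force participation rate ≈ 69.16%.

Employed = 14,612 + 40,333 + 3,149 = 58,094 (anyone who worked, including part-time for economic reasons, counts as employed).
Unemployed = 2,021.
Labor force = 58,094 + 2,021 = 60,115.
Not in labor force = 3,949 + 1,044 + 15,816 + 6,003 = 26,812 (those not working and not actively searching are outside the labor force — including those who want a job but have given up searching).
Civilian working-age population = 60,115 + 26,812 = 86,927.
Unemployment rate = 2,021 / 60,115 = 3.36%.
Labor force participation rate = 60,115 / 86,927 = 69.16%.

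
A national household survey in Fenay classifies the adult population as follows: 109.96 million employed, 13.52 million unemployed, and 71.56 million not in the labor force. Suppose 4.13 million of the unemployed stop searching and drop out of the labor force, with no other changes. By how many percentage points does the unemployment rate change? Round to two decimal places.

The unemployment rate changes by −3.08 percentage points.

Initially, labor force = 109.96 + 13.52 = 123.48 million, so u = 13.52/123.48 = 10.95%.
After the change, unemployed and labor force both fall by 4.13 → E = 109.96, U = 9.39, labor force = 119.35 million.
New unemployment rate = 9.39 / 119.35 = 7.87%.
Change = 7.87% − 10.95% = −3.08 percentage points.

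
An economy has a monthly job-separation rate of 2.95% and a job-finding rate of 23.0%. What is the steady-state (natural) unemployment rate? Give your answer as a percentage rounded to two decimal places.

Steady-state unemployment rate ≈ 11.37%.

At steady state the flows balance: s·E = f·U, so U/(E+U) = s/(s+f).
u* = 2.95 / (2.95 + 23.0) = 2.95 / 25.95 = 11.37%.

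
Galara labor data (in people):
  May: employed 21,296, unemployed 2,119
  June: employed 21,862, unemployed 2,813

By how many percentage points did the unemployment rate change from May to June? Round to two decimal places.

May: labor force = 21,296 + 2,119 = 23,415; u = 2,119/23,415 = 9.05%.
June: labor force = 21,862 + 2,813 = 24,675; u = 2,813/24,675 = 11.40%.
Change = 11.40% − 9.05% = +2.35 pp.

The unemployment rate changed by +2.35 percentage points.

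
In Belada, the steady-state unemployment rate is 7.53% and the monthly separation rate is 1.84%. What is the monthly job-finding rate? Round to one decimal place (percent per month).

From u* = s/(s+f): f = s·(1−u)/u.
f = 1.84 × (1 − 0.0753) / 0.0753 = 1.7014 / 0.0753 ≈ 22.6% per month.

Job-finding rate ≈ 22.6% per month.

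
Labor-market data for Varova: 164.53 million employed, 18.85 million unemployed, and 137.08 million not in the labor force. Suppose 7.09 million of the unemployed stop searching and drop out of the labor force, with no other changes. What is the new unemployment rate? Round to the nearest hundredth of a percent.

New unemployment rate ≈ 6.67%.

Initially, labor force = 164.53 + 18.85 = 183.38 million, so u = 18.85/183.38 = 10.28%.
After the change, unemployed and labor force both fall by 7.09 → E = 164.53, U = 11.76, labor force = 176.29 million.
New unemployment rate = 11.76 / 176.29 = 6.67%.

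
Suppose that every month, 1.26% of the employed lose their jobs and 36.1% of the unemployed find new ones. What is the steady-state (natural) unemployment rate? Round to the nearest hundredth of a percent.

At steady state the flows balance: s·E = f·U, so U/(E+U) = s/(s+f).
u* = 1.26 / (1.26 + 36.1) = 1.26 / 37.36 = 3.37%.

Steady-state unemployment rate ≈ 3.37%.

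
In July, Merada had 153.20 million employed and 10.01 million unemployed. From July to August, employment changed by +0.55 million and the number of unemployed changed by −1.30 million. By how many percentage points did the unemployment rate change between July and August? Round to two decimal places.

July: labor force = 153.20 + 10.01 = 163.21; u = 10.01/163.21 = 6.13%.
August: labor force = 153.75 + 8.71 = 162.46; u = 8.71/162.46 = 5.36%.
Change = 5.36% − 6.13% = −0.77 pp.

The unemployment rate changed by −0.77 percentage points.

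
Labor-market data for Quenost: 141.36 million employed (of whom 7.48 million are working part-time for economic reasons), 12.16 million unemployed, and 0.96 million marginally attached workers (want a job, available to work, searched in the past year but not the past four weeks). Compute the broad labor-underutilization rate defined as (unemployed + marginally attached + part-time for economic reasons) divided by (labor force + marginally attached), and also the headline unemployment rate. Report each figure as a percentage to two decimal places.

Labor force = 141.36 + 12.16 = 153.52 million.
Numerator = 12.16 + 0.96 + 7.48 = 20.60 million.
Denominator = 153.52 + 0.96 = 154.48 million.
Broad rate = 20.60 / 154.48 = 13.34%.
Headline unemployment rate = 12.16 / 153.52 = 7.92%.

Broad underutilization rate ≈ 13.34%; headline unemployment rate ≈ 7.92%.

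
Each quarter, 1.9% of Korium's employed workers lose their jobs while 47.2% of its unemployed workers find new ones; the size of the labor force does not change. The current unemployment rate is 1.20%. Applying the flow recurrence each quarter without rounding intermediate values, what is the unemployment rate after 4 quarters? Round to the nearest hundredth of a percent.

Unemployment rate after four quarters ≈ 3.69%.

With a fixed labor force, u_{t+1} = u_t + s·(1−u_t) − f·u_t = u_t·(1−s−f) + s.
Here 1−s−f = 0.509 and s = 0.019.
u_1 = 0.012000 × 0.509 + 0.019 = 0.025108.
u_2 = 0.025108 × 0.509 + 0.019 = 0.031780.
u_3 = 0.031780 × 0.509 + 0.019 = 0.035176.
u_4 = 0.035176 × 0.509 + 0.019 = 0.036905.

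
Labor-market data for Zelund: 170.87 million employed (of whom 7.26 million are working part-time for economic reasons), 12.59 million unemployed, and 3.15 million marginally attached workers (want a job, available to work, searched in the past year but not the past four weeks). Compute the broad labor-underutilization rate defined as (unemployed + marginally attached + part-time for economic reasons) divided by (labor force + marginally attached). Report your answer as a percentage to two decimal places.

Broad underutilization rate ≈ 12.33%.

Labor force = 170.87 + 12.59 = 183.46 million.
Numerator = 12.59 + 3.15 + 7.26 = 23.00 million.
Denominator = 183.46 + 3.15 = 186.61 million.
Broad rate = 23.00 / 186.61 = 12.33%.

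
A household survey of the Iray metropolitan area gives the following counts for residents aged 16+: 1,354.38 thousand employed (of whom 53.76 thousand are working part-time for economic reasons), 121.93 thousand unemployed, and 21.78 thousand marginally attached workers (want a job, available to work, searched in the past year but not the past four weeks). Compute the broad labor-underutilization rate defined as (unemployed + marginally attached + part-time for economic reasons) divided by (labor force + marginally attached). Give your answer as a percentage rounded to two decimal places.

Broad underutilization rate ≈ 13.18%.

Labor force = 1,354.38 + 121.93 = 1,476.31 thousand.
Numerator = 121.93 + 21.78 + 53.76 = 197.47 thousand.
Denominator = 1,476.31 + 21.78 = 1,498.09 thousand.
Broad rate = 197.47 / 1,498.09 = 13.18%.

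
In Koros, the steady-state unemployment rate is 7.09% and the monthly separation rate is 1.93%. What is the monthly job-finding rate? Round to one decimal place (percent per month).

Job-finding rate ≈ 25.3% per month.

From u* = s/(s+f): f = s·(1−u)/u.
f = 1.93 × (1 − 0.0709) / 0.0709 = 1.7932 / 0.0709 ≈ 25.3% per month.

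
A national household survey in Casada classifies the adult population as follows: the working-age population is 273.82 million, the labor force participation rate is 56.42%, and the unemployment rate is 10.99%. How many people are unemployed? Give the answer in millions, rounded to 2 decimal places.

About 16.98 million are unemployed.

Labor force = 0.5642 × 273.82 = 154.49 million.
Unemployed = 0.1099 × 154.49 ≈ 16.98 million.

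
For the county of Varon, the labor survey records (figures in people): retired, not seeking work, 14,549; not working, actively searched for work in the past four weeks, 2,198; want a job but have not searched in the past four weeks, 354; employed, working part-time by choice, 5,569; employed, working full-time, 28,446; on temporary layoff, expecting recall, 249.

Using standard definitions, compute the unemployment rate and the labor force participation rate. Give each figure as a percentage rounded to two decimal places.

Employed = 5,569 + 28,446 = 34,015.
Unemployed = 2,198 + 249 = 2,447 (jobless and actively searching, or on temporary layoff).
Labor force = 34,015 + 2,447 = 36,462.
Not in labor force = 14,549 + 354 = 14,903 (those not working and not actively searching are outside the labor force — including those who want a job but have given up searching).
Civilian working-age population = 36,462 + 14,903 = 51,365.
Unemployment rate = 2,447 / 36,462 = 6.71%.
Labor force participation rate = 36,462 / 51,365 = 70.99%.

Unemployment rate ≈ 6.71%; labor force participation rate ≈ 70.99%.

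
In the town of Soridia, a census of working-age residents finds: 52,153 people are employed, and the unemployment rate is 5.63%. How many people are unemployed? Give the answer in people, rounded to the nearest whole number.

Let U be the number unemployed. The labor force is E + U, and U/(E+U) = 0.0563.
So U = 0.0563 × 52,153 / (1 − 0.0563) = 2936.21 / 0.9437 ≈ 3,111.

About 3,111 are unemployed.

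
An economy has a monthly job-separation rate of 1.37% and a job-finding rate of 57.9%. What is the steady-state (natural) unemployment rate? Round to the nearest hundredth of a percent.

Steady-state unemployment rate ≈ 2.31%.

At steady state the flows balance: s·E = f·U, so U/(E+U) = s/(s+f).
u* = 1.37 / (1.37 + 57.9) = 1.37 / 59.27 = 2.31%.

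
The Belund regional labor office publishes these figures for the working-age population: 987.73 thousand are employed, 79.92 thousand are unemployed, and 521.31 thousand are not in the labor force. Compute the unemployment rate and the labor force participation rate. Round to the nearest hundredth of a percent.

Labor force = employed + unemployed = 987.73 + 79.92 = 1,067.65 thousand.
Working-age population = 1,067.65 + 521.31 = 1,588.96 thousand.
Unemployment rate = 79.92 / 1,067.65 = 7.49%.
Labor force participation rate = 1,067.65 / 1,588.96 = 67.19%.

Unemployment rate ≈ 7.49%; labor force participation rate ≈ 67.19%.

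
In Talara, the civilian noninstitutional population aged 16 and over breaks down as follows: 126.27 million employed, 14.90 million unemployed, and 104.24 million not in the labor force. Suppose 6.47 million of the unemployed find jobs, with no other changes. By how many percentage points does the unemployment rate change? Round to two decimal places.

Initially, labor force = 126.27 + 14.90 = 141.17 million, so u = 14.90/141.17 = 10.55%.
After the change, unemployed falls and employed rises by 6.47; labor force unchanged → E = 132.74, U = 8.43, labor force = 141.17 million.
New unemployment rate = 8.43 / 141.17 = 5.97%.
Change = 5.97% − 10.55% = −4.58 percentage points.

The unemployment rate changes by −4.58 percentage points.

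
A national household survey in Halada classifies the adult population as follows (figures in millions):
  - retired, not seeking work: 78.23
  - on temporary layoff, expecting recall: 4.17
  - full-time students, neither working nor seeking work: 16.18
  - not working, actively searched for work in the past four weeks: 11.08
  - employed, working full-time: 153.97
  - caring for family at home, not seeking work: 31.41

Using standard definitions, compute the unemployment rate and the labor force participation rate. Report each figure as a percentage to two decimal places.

Unemployment rate ≈ 9.01%; labor force participation rate ≈ 57.35%.

Employed = 153.97 million.
Unemployed = 4.17 + 11.08 = 15.25 million (jobless and actively searching, or on temporary layoff).
Labor force = 153.97 + 15.25 = 169.22 million.
Not in labor force = 78.23 + 16.18 + 31.41 = 125.82 million (those not working and not actively searching are outside the labor force).
Civilian working-age population = 169.22 + 125.82 = 295.04 million.
Unemployment rate = 15.25 / 169.22 = 9.01%.
Labor force participation rate = 169.22 / 295.04 = 57.35%.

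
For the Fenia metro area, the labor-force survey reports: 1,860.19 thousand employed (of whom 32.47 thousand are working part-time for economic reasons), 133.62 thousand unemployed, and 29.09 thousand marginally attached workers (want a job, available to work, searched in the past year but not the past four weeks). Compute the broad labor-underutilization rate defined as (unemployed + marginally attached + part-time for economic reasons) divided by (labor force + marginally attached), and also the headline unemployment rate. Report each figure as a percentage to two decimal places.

Labor force = 1,860.19 + 133.62 = 1,993.81 thousand.
Numerator = 133.62 + 29.09 + 32.47 = 195.18 thousand.
Denominator = 1,993.81 + 29.09 = 2,022.90 thousand.
Broad rate = 195.18 / 2,022.90 = 9.65%.
Headline unemployment rate = 133.62 / 1,993.81 = 6.70%.

Broad underutilization rate ≈ 9.65%; headline unemployment rate ≈ 6.70%.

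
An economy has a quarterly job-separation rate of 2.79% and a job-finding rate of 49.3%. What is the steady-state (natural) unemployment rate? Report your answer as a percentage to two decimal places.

At steady state the flows balance: s·E = f·U, so U/(E+U) = s/(s+f).
u* = 2.79 / (2.79 + 49.3) = 2.79 / 52.09 = 5.36%.

Steady-state unemployment rate ≈ 5.36%.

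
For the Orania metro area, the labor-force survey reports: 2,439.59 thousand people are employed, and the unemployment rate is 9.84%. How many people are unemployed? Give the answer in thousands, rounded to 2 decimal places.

About 266.26 thousand are unemployed.

Let U be the number unemployed. The labor force is E + U, and U/(E+U) = 0.0984.
So U = 0.0984 × 2,439.59 / (1 − 0.0984) = 240.0557 / 0.9016 ≈ 266.26 thousand.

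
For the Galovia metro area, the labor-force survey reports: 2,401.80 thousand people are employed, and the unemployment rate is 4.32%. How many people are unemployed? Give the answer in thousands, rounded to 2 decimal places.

Let U be the number unemployed. The labor force is E + U, and U/(E+U) = 0.0432.
So U = 0.0432 × 2,401.80 / (1 − 0.0432) = 103.7578 / 0.9568 ≈ 108.44 thousand.

About 108.44 thousand are unemployed.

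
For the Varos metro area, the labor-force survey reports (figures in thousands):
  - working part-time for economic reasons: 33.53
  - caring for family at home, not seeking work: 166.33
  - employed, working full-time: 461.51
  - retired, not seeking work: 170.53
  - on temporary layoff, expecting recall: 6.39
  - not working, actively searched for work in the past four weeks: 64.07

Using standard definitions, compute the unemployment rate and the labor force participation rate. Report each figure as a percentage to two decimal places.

Unemployment rate ≈ 12.46%; labor force participation rate ≈ 62.67%.

Employed = 33.53 + 461.51 = 495.04 thousand (anyone who worked, including part-time for economic reasons, counts as employed).
Unemployed = 6.39 + 64.07 = 70.46 thousand (jobless and actively searching, or on temporary layoff).
Labor force = 495.04 + 70.46 = 565.50 thousand.
Not in labor force = 166.33 + 170.53 = 336.86 thousand (those not working and not actively searching are outside the labor force).
Civilian working-age population = 565.50 + 336.86 = 902.36 thousand.
Unemployment rate = 70.46 / 565.50 = 12.46%.
Labor force participation rate = 565.50 / 902.36 = 62.67%.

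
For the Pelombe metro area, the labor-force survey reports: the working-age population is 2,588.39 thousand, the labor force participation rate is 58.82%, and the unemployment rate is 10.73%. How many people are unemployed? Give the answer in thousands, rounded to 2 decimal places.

About 163.36 thousand are unemployed.

Labor force = 0.5882 × 2,588.39 = 1,522.49 thousand.
Unemployed = 0.1073 × 1,522.49 ≈ 163.36 thousand.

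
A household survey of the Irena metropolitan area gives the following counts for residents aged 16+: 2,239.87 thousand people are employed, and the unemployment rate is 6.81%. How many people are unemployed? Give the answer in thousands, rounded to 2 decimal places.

About 163.68 thousand are unemployed.

Let U be the number unemployed. The labor force is E + U, and U/(E+U) = 0.0681.
So U = 0.0681 × 2,239.87 / (1 − 0.0681) = 152.5351 / 0.9319 ≈ 163.68 thousand.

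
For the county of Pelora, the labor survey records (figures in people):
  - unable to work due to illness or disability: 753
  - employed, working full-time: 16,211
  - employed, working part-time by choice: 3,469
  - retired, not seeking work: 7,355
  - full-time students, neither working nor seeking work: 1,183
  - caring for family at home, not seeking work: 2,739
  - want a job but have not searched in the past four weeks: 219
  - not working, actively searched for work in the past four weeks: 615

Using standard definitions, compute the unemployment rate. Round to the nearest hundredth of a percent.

Unemployment rate ≈ 3.03%.

Employed = 16,211 + 3,469 = 19,680.
Unemployed = 615.
Labor force = 19,680 + 615 = 20,295.
Unemployment rate = 615 / 20,295 = 3.03%.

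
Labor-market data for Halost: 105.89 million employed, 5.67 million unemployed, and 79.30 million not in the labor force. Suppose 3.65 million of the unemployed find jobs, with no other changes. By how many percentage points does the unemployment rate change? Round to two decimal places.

The unemployment rate changes by −3.27 percentage points.

Initially, labor force = 105.89 + 5.67 = 111.56 million, so u = 5.67/111.56 = 5.08%.
After the change, unemployed falls and employed rises by 3.65; labor force unchanged → E = 109.54, U = 2.02, labor force = 111.56 million.
New unemployment rate = 2.02 / 111.56 = 1.81%.
Change = 1.81% − 5.08% = −3.27 percentage points.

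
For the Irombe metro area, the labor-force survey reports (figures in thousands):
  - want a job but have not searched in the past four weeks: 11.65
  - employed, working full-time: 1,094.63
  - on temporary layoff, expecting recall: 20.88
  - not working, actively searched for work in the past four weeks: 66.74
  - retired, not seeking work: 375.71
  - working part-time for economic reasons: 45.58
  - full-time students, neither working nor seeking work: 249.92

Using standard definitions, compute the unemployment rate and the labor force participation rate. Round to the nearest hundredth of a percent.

Employed = 1,094.63 + 45.58 = 1,140.21 thousand (anyone who worked, including part-time for economic reasons, counts as employed).
Unemployed = 20.88 + 66.74 = 87.62 thousand (jobless and actively searching, or on temporary layoff).
Labor force = 1,140.21 + 87.62 = 1,227.83 thousand.
Not in labor force = 11.65 + 375.71 + 249.92 = 637.28 thousand (those not working and not actively searching are outside the labor force — including those who want a job but have given up searching).
Civilian working-age population = 1,227.83 + 637.28 = 1,865.11 thousand.
Unemployment rate = 87.62 / 1,227.83 = 7.14%.
Labor force participation rate = 1,227.83 / 1,865.11 = 65.83%.

Unemployment rate ≈ 7.14%; labor force participation rate ≈ 65.83%.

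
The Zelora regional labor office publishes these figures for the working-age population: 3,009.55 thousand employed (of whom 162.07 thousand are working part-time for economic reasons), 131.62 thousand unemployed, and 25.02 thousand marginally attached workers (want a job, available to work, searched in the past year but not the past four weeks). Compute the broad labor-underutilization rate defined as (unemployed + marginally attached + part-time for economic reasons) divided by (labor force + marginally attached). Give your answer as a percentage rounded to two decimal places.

Labor force = 3,009.55 + 131.62 = 3,141.17 thousand.
Numerator = 131.62 + 25.02 + 162.07 = 318.71 thousand.
Denominator = 3,141.17 + 25.02 = 3,166.19 thousand.
Broad rate = 318.71 / 3,166.19 = 10.07%.

Broad underutilization rate ≈ 10.07%.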